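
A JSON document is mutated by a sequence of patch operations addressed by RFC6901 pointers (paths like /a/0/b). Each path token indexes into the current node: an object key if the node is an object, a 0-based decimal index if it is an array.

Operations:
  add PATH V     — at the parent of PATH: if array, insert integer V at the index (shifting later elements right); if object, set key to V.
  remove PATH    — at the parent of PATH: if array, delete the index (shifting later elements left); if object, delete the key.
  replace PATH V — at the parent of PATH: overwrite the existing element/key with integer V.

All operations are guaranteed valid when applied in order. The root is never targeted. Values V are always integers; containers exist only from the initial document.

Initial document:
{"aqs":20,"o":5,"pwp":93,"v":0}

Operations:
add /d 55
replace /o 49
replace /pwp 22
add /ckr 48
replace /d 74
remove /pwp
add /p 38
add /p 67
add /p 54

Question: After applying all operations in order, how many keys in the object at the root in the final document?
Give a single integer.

After op 1 (add /d 55): {"aqs":20,"d":55,"o":5,"pwp":93,"v":0}
After op 2 (replace /o 49): {"aqs":20,"d":55,"o":49,"pwp":93,"v":0}
After op 3 (replace /pwp 22): {"aqs":20,"d":55,"o":49,"pwp":22,"v":0}
After op 4 (add /ckr 48): {"aqs":20,"ckr":48,"d":55,"o":49,"pwp":22,"v":0}
After op 5 (replace /d 74): {"aqs":20,"ckr":48,"d":74,"o":49,"pwp":22,"v":0}
After op 6 (remove /pwp): {"aqs":20,"ckr":48,"d":74,"o":49,"v":0}
After op 7 (add /p 38): {"aqs":20,"ckr":48,"d":74,"o":49,"p":38,"v":0}
After op 8 (add /p 67): {"aqs":20,"ckr":48,"d":74,"o":49,"p":67,"v":0}
After op 9 (add /p 54): {"aqs":20,"ckr":48,"d":74,"o":49,"p":54,"v":0}
Size at the root: 6

Answer: 6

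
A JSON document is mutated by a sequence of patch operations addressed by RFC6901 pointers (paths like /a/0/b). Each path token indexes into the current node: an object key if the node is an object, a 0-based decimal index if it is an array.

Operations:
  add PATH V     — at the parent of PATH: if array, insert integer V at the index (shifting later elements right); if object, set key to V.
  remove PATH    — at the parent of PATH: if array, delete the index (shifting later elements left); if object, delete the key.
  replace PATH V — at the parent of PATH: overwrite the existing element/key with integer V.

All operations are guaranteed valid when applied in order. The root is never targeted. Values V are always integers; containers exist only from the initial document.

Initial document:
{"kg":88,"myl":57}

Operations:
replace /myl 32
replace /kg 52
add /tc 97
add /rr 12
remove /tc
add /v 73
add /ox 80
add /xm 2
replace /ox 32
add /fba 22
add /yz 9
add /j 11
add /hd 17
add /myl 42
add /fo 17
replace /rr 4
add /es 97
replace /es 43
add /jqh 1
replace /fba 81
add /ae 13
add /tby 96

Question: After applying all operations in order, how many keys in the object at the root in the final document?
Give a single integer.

After op 1 (replace /myl 32): {"kg":88,"myl":32}
After op 2 (replace /kg 52): {"kg":52,"myl":32}
After op 3 (add /tc 97): {"kg":52,"myl":32,"tc":97}
After op 4 (add /rr 12): {"kg":52,"myl":32,"rr":12,"tc":97}
After op 5 (remove /tc): {"kg":52,"myl":32,"rr":12}
After op 6 (add /v 73): {"kg":52,"myl":32,"rr":12,"v":73}
After op 7 (add /ox 80): {"kg":52,"myl":32,"ox":80,"rr":12,"v":73}
After op 8 (add /xm 2): {"kg":52,"myl":32,"ox":80,"rr":12,"v":73,"xm":2}
After op 9 (replace /ox 32): {"kg":52,"myl":32,"ox":32,"rr":12,"v":73,"xm":2}
After op 10 (add /fba 22): {"fba":22,"kg":52,"myl":32,"ox":32,"rr":12,"v":73,"xm":2}
After op 11 (add /yz 9): {"fba":22,"kg":52,"myl":32,"ox":32,"rr":12,"v":73,"xm":2,"yz":9}
After op 12 (add /j 11): {"fba":22,"j":11,"kg":52,"myl":32,"ox":32,"rr":12,"v":73,"xm":2,"yz":9}
After op 13 (add /hd 17): {"fba":22,"hd":17,"j":11,"kg":52,"myl":32,"ox":32,"rr":12,"v":73,"xm":2,"yz":9}
After op 14 (add /myl 42): {"fba":22,"hd":17,"j":11,"kg":52,"myl":42,"ox":32,"rr":12,"v":73,"xm":2,"yz":9}
After op 15 (add /fo 17): {"fba":22,"fo":17,"hd":17,"j":11,"kg":52,"myl":42,"ox":32,"rr":12,"v":73,"xm":2,"yz":9}
After op 16 (replace /rr 4): {"fba":22,"fo":17,"hd":17,"j":11,"kg":52,"myl":42,"ox":32,"rr":4,"v":73,"xm":2,"yz":9}
After op 17 (add /es 97): {"es":97,"fba":22,"fo":17,"hd":17,"j":11,"kg":52,"myl":42,"ox":32,"rr":4,"v":73,"xm":2,"yz":9}
After op 18 (replace /es 43): {"es":43,"fba":22,"fo":17,"hd":17,"j":11,"kg":52,"myl":42,"ox":32,"rr":4,"v":73,"xm":2,"yz":9}
After op 19 (add /jqh 1): {"es":43,"fba":22,"fo":17,"hd":17,"j":11,"jqh":1,"kg":52,"myl":42,"ox":32,"rr":4,"v":73,"xm":2,"yz":9}
After op 20 (replace /fba 81): {"es":43,"fba":81,"fo":17,"hd":17,"j":11,"jqh":1,"kg":52,"myl":42,"ox":32,"rr":4,"v":73,"xm":2,"yz":9}
After op 21 (add /ae 13): {"ae":13,"es":43,"fba":81,"fo":17,"hd":17,"j":11,"jqh":1,"kg":52,"myl":42,"ox":32,"rr":4,"v":73,"xm":2,"yz":9}
After op 22 (add /tby 96): {"ae":13,"es":43,"fba":81,"fo":17,"hd":17,"j":11,"jqh":1,"kg":52,"myl":42,"ox":32,"rr":4,"tby":96,"v":73,"xm":2,"yz":9}
Size at the root: 15

Answer: 15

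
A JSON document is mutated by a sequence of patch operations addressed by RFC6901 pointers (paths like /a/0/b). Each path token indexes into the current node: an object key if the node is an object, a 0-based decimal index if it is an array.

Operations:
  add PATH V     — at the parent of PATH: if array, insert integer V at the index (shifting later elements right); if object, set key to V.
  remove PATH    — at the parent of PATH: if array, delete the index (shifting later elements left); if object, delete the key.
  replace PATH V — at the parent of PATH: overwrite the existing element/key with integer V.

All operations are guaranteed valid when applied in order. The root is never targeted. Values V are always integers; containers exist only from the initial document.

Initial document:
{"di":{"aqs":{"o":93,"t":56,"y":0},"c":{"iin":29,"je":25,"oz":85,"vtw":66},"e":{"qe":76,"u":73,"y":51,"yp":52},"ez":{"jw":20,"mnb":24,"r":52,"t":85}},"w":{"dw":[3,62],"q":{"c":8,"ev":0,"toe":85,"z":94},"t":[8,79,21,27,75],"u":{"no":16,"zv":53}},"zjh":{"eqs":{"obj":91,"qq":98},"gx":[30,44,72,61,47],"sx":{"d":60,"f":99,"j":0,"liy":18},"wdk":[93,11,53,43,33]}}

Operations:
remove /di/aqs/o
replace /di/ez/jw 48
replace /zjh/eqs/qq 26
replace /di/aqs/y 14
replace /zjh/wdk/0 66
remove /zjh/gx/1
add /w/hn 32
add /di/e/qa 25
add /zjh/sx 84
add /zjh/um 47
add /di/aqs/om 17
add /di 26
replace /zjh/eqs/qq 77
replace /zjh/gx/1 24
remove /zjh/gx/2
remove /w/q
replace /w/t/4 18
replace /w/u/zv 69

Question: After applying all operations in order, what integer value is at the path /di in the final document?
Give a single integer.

After op 1 (remove /di/aqs/o): {"di":{"aqs":{"t":56,"y":0},"c":{"iin":29,"je":25,"oz":85,"vtw":66},"e":{"qe":76,"u":73,"y":51,"yp":52},"ez":{"jw":20,"mnb":24,"r":52,"t":85}},"w":{"dw":[3,62],"q":{"c":8,"ev":0,"toe":85,"z":94},"t":[8,79,21,27,75],"u":{"no":16,"zv":53}},"zjh":{"eqs":{"obj":91,"qq":98},"gx":[30,44,72,61,47],"sx":{"d":60,"f":99,"j":0,"liy":18},"wdk":[93,11,53,43,33]}}
After op 2 (replace /di/ez/jw 48): {"di":{"aqs":{"t":56,"y":0},"c":{"iin":29,"je":25,"oz":85,"vtw":66},"e":{"qe":76,"u":73,"y":51,"yp":52},"ez":{"jw":48,"mnb":24,"r":52,"t":85}},"w":{"dw":[3,62],"q":{"c":8,"ev":0,"toe":85,"z":94},"t":[8,79,21,27,75],"u":{"no":16,"zv":53}},"zjh":{"eqs":{"obj":91,"qq":98},"gx":[30,44,72,61,47],"sx":{"d":60,"f":99,"j":0,"liy":18},"wdk":[93,11,53,43,33]}}
After op 3 (replace /zjh/eqs/qq 26): {"di":{"aqs":{"t":56,"y":0},"c":{"iin":29,"je":25,"oz":85,"vtw":66},"e":{"qe":76,"u":73,"y":51,"yp":52},"ez":{"jw":48,"mnb":24,"r":52,"t":85}},"w":{"dw":[3,62],"q":{"c":8,"ev":0,"toe":85,"z":94},"t":[8,79,21,27,75],"u":{"no":16,"zv":53}},"zjh":{"eqs":{"obj":91,"qq":26},"gx":[30,44,72,61,47],"sx":{"d":60,"f":99,"j":0,"liy":18},"wdk":[93,11,53,43,33]}}
After op 4 (replace /di/aqs/y 14): {"di":{"aqs":{"t":56,"y":14},"c":{"iin":29,"je":25,"oz":85,"vtw":66},"e":{"qe":76,"u":73,"y":51,"yp":52},"ez":{"jw":48,"mnb":24,"r":52,"t":85}},"w":{"dw":[3,62],"q":{"c":8,"ev":0,"toe":85,"z":94},"t":[8,79,21,27,75],"u":{"no":16,"zv":53}},"zjh":{"eqs":{"obj":91,"qq":26},"gx":[30,44,72,61,47],"sx":{"d":60,"f":99,"j":0,"liy":18},"wdk":[93,11,53,43,33]}}
After op 5 (replace /zjh/wdk/0 66): {"di":{"aqs":{"t":56,"y":14},"c":{"iin":29,"je":25,"oz":85,"vtw":66},"e":{"qe":76,"u":73,"y":51,"yp":52},"ez":{"jw":48,"mnb":24,"r":52,"t":85}},"w":{"dw":[3,62],"q":{"c":8,"ev":0,"toe":85,"z":94},"t":[8,79,21,27,75],"u":{"no":16,"zv":53}},"zjh":{"eqs":{"obj":91,"qq":26},"gx":[30,44,72,61,47],"sx":{"d":60,"f":99,"j":0,"liy":18},"wdk":[66,11,53,43,33]}}
After op 6 (remove /zjh/gx/1): {"di":{"aqs":{"t":56,"y":14},"c":{"iin":29,"je":25,"oz":85,"vtw":66},"e":{"qe":76,"u":73,"y":51,"yp":52},"ez":{"jw":48,"mnb":24,"r":52,"t":85}},"w":{"dw":[3,62],"q":{"c":8,"ev":0,"toe":85,"z":94},"t":[8,79,21,27,75],"u":{"no":16,"zv":53}},"zjh":{"eqs":{"obj":91,"qq":26},"gx":[30,72,61,47],"sx":{"d":60,"f":99,"j":0,"liy":18},"wdk":[66,11,53,43,33]}}
After op 7 (add /w/hn 32): {"di":{"aqs":{"t":56,"y":14},"c":{"iin":29,"je":25,"oz":85,"vtw":66},"e":{"qe":76,"u":73,"y":51,"yp":52},"ez":{"jw":48,"mnb":24,"r":52,"t":85}},"w":{"dw":[3,62],"hn":32,"q":{"c":8,"ev":0,"toe":85,"z":94},"t":[8,79,21,27,75],"u":{"no":16,"zv":53}},"zjh":{"eqs":{"obj":91,"qq":26},"gx":[30,72,61,47],"sx":{"d":60,"f":99,"j":0,"liy":18},"wdk":[66,11,53,43,33]}}
After op 8 (add /di/e/qa 25): {"di":{"aqs":{"t":56,"y":14},"c":{"iin":29,"je":25,"oz":85,"vtw":66},"e":{"qa":25,"qe":76,"u":73,"y":51,"yp":52},"ez":{"jw":48,"mnb":24,"r":52,"t":85}},"w":{"dw":[3,62],"hn":32,"q":{"c":8,"ev":0,"toe":85,"z":94},"t":[8,79,21,27,75],"u":{"no":16,"zv":53}},"zjh":{"eqs":{"obj":91,"qq":26},"gx":[30,72,61,47],"sx":{"d":60,"f":99,"j":0,"liy":18},"wdk":[66,11,53,43,33]}}
After op 9 (add /zjh/sx 84): {"di":{"aqs":{"t":56,"y":14},"c":{"iin":29,"je":25,"oz":85,"vtw":66},"e":{"qa":25,"qe":76,"u":73,"y":51,"yp":52},"ez":{"jw":48,"mnb":24,"r":52,"t":85}},"w":{"dw":[3,62],"hn":32,"q":{"c":8,"ev":0,"toe":85,"z":94},"t":[8,79,21,27,75],"u":{"no":16,"zv":53}},"zjh":{"eqs":{"obj":91,"qq":26},"gx":[30,72,61,47],"sx":84,"wdk":[66,11,53,43,33]}}
After op 10 (add /zjh/um 47): {"di":{"aqs":{"t":56,"y":14},"c":{"iin":29,"je":25,"oz":85,"vtw":66},"e":{"qa":25,"qe":76,"u":73,"y":51,"yp":52},"ez":{"jw":48,"mnb":24,"r":52,"t":85}},"w":{"dw":[3,62],"hn":32,"q":{"c":8,"ev":0,"toe":85,"z":94},"t":[8,79,21,27,75],"u":{"no":16,"zv":53}},"zjh":{"eqs":{"obj":91,"qq":26},"gx":[30,72,61,47],"sx":84,"um":47,"wdk":[66,11,53,43,33]}}
After op 11 (add /di/aqs/om 17): {"di":{"aqs":{"om":17,"t":56,"y":14},"c":{"iin":29,"je":25,"oz":85,"vtw":66},"e":{"qa":25,"qe":76,"u":73,"y":51,"yp":52},"ez":{"jw":48,"mnb":24,"r":52,"t":85}},"w":{"dw":[3,62],"hn":32,"q":{"c":8,"ev":0,"toe":85,"z":94},"t":[8,79,21,27,75],"u":{"no":16,"zv":53}},"zjh":{"eqs":{"obj":91,"qq":26},"gx":[30,72,61,47],"sx":84,"um":47,"wdk":[66,11,53,43,33]}}
After op 12 (add /di 26): {"di":26,"w":{"dw":[3,62],"hn":32,"q":{"c":8,"ev":0,"toe":85,"z":94},"t":[8,79,21,27,75],"u":{"no":16,"zv":53}},"zjh":{"eqs":{"obj":91,"qq":26},"gx":[30,72,61,47],"sx":84,"um":47,"wdk":[66,11,53,43,33]}}
After op 13 (replace /zjh/eqs/qq 77): {"di":26,"w":{"dw":[3,62],"hn":32,"q":{"c":8,"ev":0,"toe":85,"z":94},"t":[8,79,21,27,75],"u":{"no":16,"zv":53}},"zjh":{"eqs":{"obj":91,"qq":77},"gx":[30,72,61,47],"sx":84,"um":47,"wdk":[66,11,53,43,33]}}
After op 14 (replace /zjh/gx/1 24): {"di":26,"w":{"dw":[3,62],"hn":32,"q":{"c":8,"ev":0,"toe":85,"z":94},"t":[8,79,21,27,75],"u":{"no":16,"zv":53}},"zjh":{"eqs":{"obj":91,"qq":77},"gx":[30,24,61,47],"sx":84,"um":47,"wdk":[66,11,53,43,33]}}
After op 15 (remove /zjh/gx/2): {"di":26,"w":{"dw":[3,62],"hn":32,"q":{"c":8,"ev":0,"toe":85,"z":94},"t":[8,79,21,27,75],"u":{"no":16,"zv":53}},"zjh":{"eqs":{"obj":91,"qq":77},"gx":[30,24,47],"sx":84,"um":47,"wdk":[66,11,53,43,33]}}
After op 16 (remove /w/q): {"di":26,"w":{"dw":[3,62],"hn":32,"t":[8,79,21,27,75],"u":{"no":16,"zv":53}},"zjh":{"eqs":{"obj":91,"qq":77},"gx":[30,24,47],"sx":84,"um":47,"wdk":[66,11,53,43,33]}}
After op 17 (replace /w/t/4 18): {"di":26,"w":{"dw":[3,62],"hn":32,"t":[8,79,21,27,18],"u":{"no":16,"zv":53}},"zjh":{"eqs":{"obj":91,"qq":77},"gx":[30,24,47],"sx":84,"um":47,"wdk":[66,11,53,43,33]}}
After op 18 (replace /w/u/zv 69): {"di":26,"w":{"dw":[3,62],"hn":32,"t":[8,79,21,27,18],"u":{"no":16,"zv":69}},"zjh":{"eqs":{"obj":91,"qq":77},"gx":[30,24,47],"sx":84,"um":47,"wdk":[66,11,53,43,33]}}
Value at /di: 26

Answer: 26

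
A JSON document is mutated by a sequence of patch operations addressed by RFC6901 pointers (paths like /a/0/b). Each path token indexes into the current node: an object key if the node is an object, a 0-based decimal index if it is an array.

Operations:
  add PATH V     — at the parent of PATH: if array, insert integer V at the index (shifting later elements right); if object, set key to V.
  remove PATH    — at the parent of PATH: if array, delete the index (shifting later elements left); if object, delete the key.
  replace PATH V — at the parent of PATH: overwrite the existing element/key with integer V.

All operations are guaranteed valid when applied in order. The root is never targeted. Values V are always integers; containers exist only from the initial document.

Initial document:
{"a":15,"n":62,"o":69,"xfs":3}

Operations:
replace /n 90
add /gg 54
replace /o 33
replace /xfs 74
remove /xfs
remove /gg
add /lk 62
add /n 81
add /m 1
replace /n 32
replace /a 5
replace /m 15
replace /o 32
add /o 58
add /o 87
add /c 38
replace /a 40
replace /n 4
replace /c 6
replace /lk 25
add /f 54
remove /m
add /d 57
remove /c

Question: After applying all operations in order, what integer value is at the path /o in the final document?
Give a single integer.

After op 1 (replace /n 90): {"a":15,"n":90,"o":69,"xfs":3}
After op 2 (add /gg 54): {"a":15,"gg":54,"n":90,"o":69,"xfs":3}
After op 3 (replace /o 33): {"a":15,"gg":54,"n":90,"o":33,"xfs":3}
After op 4 (replace /xfs 74): {"a":15,"gg":54,"n":90,"o":33,"xfs":74}
After op 5 (remove /xfs): {"a":15,"gg":54,"n":90,"o":33}
After op 6 (remove /gg): {"a":15,"n":90,"o":33}
After op 7 (add /lk 62): {"a":15,"lk":62,"n":90,"o":33}
After op 8 (add /n 81): {"a":15,"lk":62,"n":81,"o":33}
After op 9 (add /m 1): {"a":15,"lk":62,"m":1,"n":81,"o":33}
After op 10 (replace /n 32): {"a":15,"lk":62,"m":1,"n":32,"o":33}
After op 11 (replace /a 5): {"a":5,"lk":62,"m":1,"n":32,"o":33}
After op 12 (replace /m 15): {"a":5,"lk":62,"m":15,"n":32,"o":33}
After op 13 (replace /o 32): {"a":5,"lk":62,"m":15,"n":32,"o":32}
After op 14 (add /o 58): {"a":5,"lk":62,"m":15,"n":32,"o":58}
After op 15 (add /o 87): {"a":5,"lk":62,"m":15,"n":32,"o":87}
After op 16 (add /c 38): {"a":5,"c":38,"lk":62,"m":15,"n":32,"o":87}
After op 17 (replace /a 40): {"a":40,"c":38,"lk":62,"m":15,"n":32,"o":87}
After op 18 (replace /n 4): {"a":40,"c":38,"lk":62,"m":15,"n":4,"o":87}
After op 19 (replace /c 6): {"a":40,"c":6,"lk":62,"m":15,"n":4,"o":87}
After op 20 (replace /lk 25): {"a":40,"c":6,"lk":25,"m":15,"n":4,"o":87}
After op 21 (add /f 54): {"a":40,"c":6,"f":54,"lk":25,"m":15,"n":4,"o":87}
After op 22 (remove /m): {"a":40,"c":6,"f":54,"lk":25,"n":4,"o":87}
After op 23 (add /d 57): {"a":40,"c":6,"d":57,"f":54,"lk":25,"n":4,"o":87}
After op 24 (remove /c): {"a":40,"d":57,"f":54,"lk":25,"n":4,"o":87}
Value at /o: 87

Answer: 87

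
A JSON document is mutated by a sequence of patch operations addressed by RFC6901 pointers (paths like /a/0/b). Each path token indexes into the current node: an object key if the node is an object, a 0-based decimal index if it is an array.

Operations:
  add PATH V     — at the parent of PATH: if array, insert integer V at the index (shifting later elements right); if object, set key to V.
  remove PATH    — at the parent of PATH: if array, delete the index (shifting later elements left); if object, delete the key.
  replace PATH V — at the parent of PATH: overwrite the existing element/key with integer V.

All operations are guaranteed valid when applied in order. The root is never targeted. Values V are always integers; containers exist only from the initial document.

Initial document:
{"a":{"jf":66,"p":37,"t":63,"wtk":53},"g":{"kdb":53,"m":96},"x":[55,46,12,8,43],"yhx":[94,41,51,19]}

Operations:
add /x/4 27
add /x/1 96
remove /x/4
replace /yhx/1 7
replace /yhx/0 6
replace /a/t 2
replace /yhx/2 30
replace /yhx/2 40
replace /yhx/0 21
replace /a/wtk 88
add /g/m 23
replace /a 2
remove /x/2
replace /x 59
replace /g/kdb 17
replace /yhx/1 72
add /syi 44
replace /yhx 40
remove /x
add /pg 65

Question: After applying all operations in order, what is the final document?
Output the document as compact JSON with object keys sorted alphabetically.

Answer: {"a":2,"g":{"kdb":17,"m":23},"pg":65,"syi":44,"yhx":40}

Derivation:
After op 1 (add /x/4 27): {"a":{"jf":66,"p":37,"t":63,"wtk":53},"g":{"kdb":53,"m":96},"x":[55,46,12,8,27,43],"yhx":[94,41,51,19]}
After op 2 (add /x/1 96): {"a":{"jf":66,"p":37,"t":63,"wtk":53},"g":{"kdb":53,"m":96},"x":[55,96,46,12,8,27,43],"yhx":[94,41,51,19]}
After op 3 (remove /x/4): {"a":{"jf":66,"p":37,"t":63,"wtk":53},"g":{"kdb":53,"m":96},"x":[55,96,46,12,27,43],"yhx":[94,41,51,19]}
After op 4 (replace /yhx/1 7): {"a":{"jf":66,"p":37,"t":63,"wtk":53},"g":{"kdb":53,"m":96},"x":[55,96,46,12,27,43],"yhx":[94,7,51,19]}
After op 5 (replace /yhx/0 6): {"a":{"jf":66,"p":37,"t":63,"wtk":53},"g":{"kdb":53,"m":96},"x":[55,96,46,12,27,43],"yhx":[6,7,51,19]}
After op 6 (replace /a/t 2): {"a":{"jf":66,"p":37,"t":2,"wtk":53},"g":{"kdb":53,"m":96},"x":[55,96,46,12,27,43],"yhx":[6,7,51,19]}
After op 7 (replace /yhx/2 30): {"a":{"jf":66,"p":37,"t":2,"wtk":53},"g":{"kdb":53,"m":96},"x":[55,96,46,12,27,43],"yhx":[6,7,30,19]}
After op 8 (replace /yhx/2 40): {"a":{"jf":66,"p":37,"t":2,"wtk":53},"g":{"kdb":53,"m":96},"x":[55,96,46,12,27,43],"yhx":[6,7,40,19]}
After op 9 (replace /yhx/0 21): {"a":{"jf":66,"p":37,"t":2,"wtk":53},"g":{"kdb":53,"m":96},"x":[55,96,46,12,27,43],"yhx":[21,7,40,19]}
After op 10 (replace /a/wtk 88): {"a":{"jf":66,"p":37,"t":2,"wtk":88},"g":{"kdb":53,"m":96},"x":[55,96,46,12,27,43],"yhx":[21,7,40,19]}
After op 11 (add /g/m 23): {"a":{"jf":66,"p":37,"t":2,"wtk":88},"g":{"kdb":53,"m":23},"x":[55,96,46,12,27,43],"yhx":[21,7,40,19]}
After op 12 (replace /a 2): {"a":2,"g":{"kdb":53,"m":23},"x":[55,96,46,12,27,43],"yhx":[21,7,40,19]}
After op 13 (remove /x/2): {"a":2,"g":{"kdb":53,"m":23},"x":[55,96,12,27,43],"yhx":[21,7,40,19]}
After op 14 (replace /x 59): {"a":2,"g":{"kdb":53,"m":23},"x":59,"yhx":[21,7,40,19]}
After op 15 (replace /g/kdb 17): {"a":2,"g":{"kdb":17,"m":23},"x":59,"yhx":[21,7,40,19]}
After op 16 (replace /yhx/1 72): {"a":2,"g":{"kdb":17,"m":23},"x":59,"yhx":[21,72,40,19]}
After op 17 (add /syi 44): {"a":2,"g":{"kdb":17,"m":23},"syi":44,"x":59,"yhx":[21,72,40,19]}
After op 18 (replace /yhx 40): {"a":2,"g":{"kdb":17,"m":23},"syi":44,"x":59,"yhx":40}
After op 19 (remove /x): {"a":2,"g":{"kdb":17,"m":23},"syi":44,"yhx":40}
After op 20 (add /pg 65): {"a":2,"g":{"kdb":17,"m":23},"pg":65,"syi":44,"yhx":40}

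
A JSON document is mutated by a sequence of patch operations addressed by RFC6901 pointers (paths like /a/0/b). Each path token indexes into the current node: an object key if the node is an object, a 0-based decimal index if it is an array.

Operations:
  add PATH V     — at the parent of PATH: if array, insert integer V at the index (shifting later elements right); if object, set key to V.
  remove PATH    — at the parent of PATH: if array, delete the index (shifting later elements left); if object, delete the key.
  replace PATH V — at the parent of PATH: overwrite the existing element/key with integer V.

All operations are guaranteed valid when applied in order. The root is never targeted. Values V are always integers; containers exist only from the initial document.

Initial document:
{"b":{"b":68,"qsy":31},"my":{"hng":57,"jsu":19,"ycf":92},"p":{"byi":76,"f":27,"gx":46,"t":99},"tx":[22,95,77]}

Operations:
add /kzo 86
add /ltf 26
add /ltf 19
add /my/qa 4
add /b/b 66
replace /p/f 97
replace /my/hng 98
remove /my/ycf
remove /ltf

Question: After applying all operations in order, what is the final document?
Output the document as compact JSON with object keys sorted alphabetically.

After op 1 (add /kzo 86): {"b":{"b":68,"qsy":31},"kzo":86,"my":{"hng":57,"jsu":19,"ycf":92},"p":{"byi":76,"f":27,"gx":46,"t":99},"tx":[22,95,77]}
After op 2 (add /ltf 26): {"b":{"b":68,"qsy":31},"kzo":86,"ltf":26,"my":{"hng":57,"jsu":19,"ycf":92},"p":{"byi":76,"f":27,"gx":46,"t":99},"tx":[22,95,77]}
After op 3 (add /ltf 19): {"b":{"b":68,"qsy":31},"kzo":86,"ltf":19,"my":{"hng":57,"jsu":19,"ycf":92},"p":{"byi":76,"f":27,"gx":46,"t":99},"tx":[22,95,77]}
After op 4 (add /my/qa 4): {"b":{"b":68,"qsy":31},"kzo":86,"ltf":19,"my":{"hng":57,"jsu":19,"qa":4,"ycf":92},"p":{"byi":76,"f":27,"gx":46,"t":99},"tx":[22,95,77]}
After op 5 (add /b/b 66): {"b":{"b":66,"qsy":31},"kzo":86,"ltf":19,"my":{"hng":57,"jsu":19,"qa":4,"ycf":92},"p":{"byi":76,"f":27,"gx":46,"t":99},"tx":[22,95,77]}
After op 6 (replace /p/f 97): {"b":{"b":66,"qsy":31},"kzo":86,"ltf":19,"my":{"hng":57,"jsu":19,"qa":4,"ycf":92},"p":{"byi":76,"f":97,"gx":46,"t":99},"tx":[22,95,77]}
After op 7 (replace /my/hng 98): {"b":{"b":66,"qsy":31},"kzo":86,"ltf":19,"my":{"hng":98,"jsu":19,"qa":4,"ycf":92},"p":{"byi":76,"f":97,"gx":46,"t":99},"tx":[22,95,77]}
After op 8 (remove /my/ycf): {"b":{"b":66,"qsy":31},"kzo":86,"ltf":19,"my":{"hng":98,"jsu":19,"qa":4},"p":{"byi":76,"f":97,"gx":46,"t":99},"tx":[22,95,77]}
After op 9 (remove /ltf): {"b":{"b":66,"qsy":31},"kzo":86,"my":{"hng":98,"jsu":19,"qa":4},"p":{"byi":76,"f":97,"gx":46,"t":99},"tx":[22,95,77]}

Answer: {"b":{"b":66,"qsy":31},"kzo":86,"my":{"hng":98,"jsu":19,"qa":4},"p":{"byi":76,"f":97,"gx":46,"t":99},"tx":[22,95,77]}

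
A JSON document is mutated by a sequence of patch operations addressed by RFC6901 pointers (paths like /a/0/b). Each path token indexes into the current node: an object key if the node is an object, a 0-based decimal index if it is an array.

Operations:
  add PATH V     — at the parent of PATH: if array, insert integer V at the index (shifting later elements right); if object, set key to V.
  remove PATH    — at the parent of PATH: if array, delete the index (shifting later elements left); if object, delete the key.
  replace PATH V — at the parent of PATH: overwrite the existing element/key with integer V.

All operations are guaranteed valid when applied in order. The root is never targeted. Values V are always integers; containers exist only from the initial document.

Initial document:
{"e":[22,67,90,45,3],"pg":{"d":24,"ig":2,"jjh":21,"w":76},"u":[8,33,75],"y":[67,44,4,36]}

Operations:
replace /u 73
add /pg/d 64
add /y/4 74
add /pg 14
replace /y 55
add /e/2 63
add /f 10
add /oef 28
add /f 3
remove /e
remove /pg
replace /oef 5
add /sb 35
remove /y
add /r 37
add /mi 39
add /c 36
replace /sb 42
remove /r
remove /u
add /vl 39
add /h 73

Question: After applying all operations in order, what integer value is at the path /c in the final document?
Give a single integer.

After op 1 (replace /u 73): {"e":[22,67,90,45,3],"pg":{"d":24,"ig":2,"jjh":21,"w":76},"u":73,"y":[67,44,4,36]}
After op 2 (add /pg/d 64): {"e":[22,67,90,45,3],"pg":{"d":64,"ig":2,"jjh":21,"w":76},"u":73,"y":[67,44,4,36]}
After op 3 (add /y/4 74): {"e":[22,67,90,45,3],"pg":{"d":64,"ig":2,"jjh":21,"w":76},"u":73,"y":[67,44,4,36,74]}
After op 4 (add /pg 14): {"e":[22,67,90,45,3],"pg":14,"u":73,"y":[67,44,4,36,74]}
After op 5 (replace /y 55): {"e":[22,67,90,45,3],"pg":14,"u":73,"y":55}
After op 6 (add /e/2 63): {"e":[22,67,63,90,45,3],"pg":14,"u":73,"y":55}
After op 7 (add /f 10): {"e":[22,67,63,90,45,3],"f":10,"pg":14,"u":73,"y":55}
After op 8 (add /oef 28): {"e":[22,67,63,90,45,3],"f":10,"oef":28,"pg":14,"u":73,"y":55}
After op 9 (add /f 3): {"e":[22,67,63,90,45,3],"f":3,"oef":28,"pg":14,"u":73,"y":55}
After op 10 (remove /e): {"f":3,"oef":28,"pg":14,"u":73,"y":55}
After op 11 (remove /pg): {"f":3,"oef":28,"u":73,"y":55}
After op 12 (replace /oef 5): {"f":3,"oef":5,"u":73,"y":55}
After op 13 (add /sb 35): {"f":3,"oef":5,"sb":35,"u":73,"y":55}
After op 14 (remove /y): {"f":3,"oef":5,"sb":35,"u":73}
After op 15 (add /r 37): {"f":3,"oef":5,"r":37,"sb":35,"u":73}
After op 16 (add /mi 39): {"f":3,"mi":39,"oef":5,"r":37,"sb":35,"u":73}
After op 17 (add /c 36): {"c":36,"f":3,"mi":39,"oef":5,"r":37,"sb":35,"u":73}
After op 18 (replace /sb 42): {"c":36,"f":3,"mi":39,"oef":5,"r":37,"sb":42,"u":73}
After op 19 (remove /r): {"c":36,"f":3,"mi":39,"oef":5,"sb":42,"u":73}
After op 20 (remove /u): {"c":36,"f":3,"mi":39,"oef":5,"sb":42}
After op 21 (add /vl 39): {"c":36,"f":3,"mi":39,"oef":5,"sb":42,"vl":39}
After op 22 (add /h 73): {"c":36,"f":3,"h":73,"mi":39,"oef":5,"sb":42,"vl":39}
Value at /c: 36

Answer: 36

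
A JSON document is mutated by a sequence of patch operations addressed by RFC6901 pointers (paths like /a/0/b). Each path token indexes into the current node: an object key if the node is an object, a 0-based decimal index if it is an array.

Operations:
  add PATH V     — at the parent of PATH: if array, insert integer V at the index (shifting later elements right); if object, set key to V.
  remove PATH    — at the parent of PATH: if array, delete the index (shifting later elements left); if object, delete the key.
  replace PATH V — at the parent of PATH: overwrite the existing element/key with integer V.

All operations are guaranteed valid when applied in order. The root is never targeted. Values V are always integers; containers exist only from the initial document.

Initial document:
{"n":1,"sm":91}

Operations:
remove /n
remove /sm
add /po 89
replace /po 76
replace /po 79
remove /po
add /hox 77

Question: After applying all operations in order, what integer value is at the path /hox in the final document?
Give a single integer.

After op 1 (remove /n): {"sm":91}
After op 2 (remove /sm): {}
After op 3 (add /po 89): {"po":89}
After op 4 (replace /po 76): {"po":76}
After op 5 (replace /po 79): {"po":79}
After op 6 (remove /po): {}
After op 7 (add /hox 77): {"hox":77}
Value at /hox: 77

Answer: 77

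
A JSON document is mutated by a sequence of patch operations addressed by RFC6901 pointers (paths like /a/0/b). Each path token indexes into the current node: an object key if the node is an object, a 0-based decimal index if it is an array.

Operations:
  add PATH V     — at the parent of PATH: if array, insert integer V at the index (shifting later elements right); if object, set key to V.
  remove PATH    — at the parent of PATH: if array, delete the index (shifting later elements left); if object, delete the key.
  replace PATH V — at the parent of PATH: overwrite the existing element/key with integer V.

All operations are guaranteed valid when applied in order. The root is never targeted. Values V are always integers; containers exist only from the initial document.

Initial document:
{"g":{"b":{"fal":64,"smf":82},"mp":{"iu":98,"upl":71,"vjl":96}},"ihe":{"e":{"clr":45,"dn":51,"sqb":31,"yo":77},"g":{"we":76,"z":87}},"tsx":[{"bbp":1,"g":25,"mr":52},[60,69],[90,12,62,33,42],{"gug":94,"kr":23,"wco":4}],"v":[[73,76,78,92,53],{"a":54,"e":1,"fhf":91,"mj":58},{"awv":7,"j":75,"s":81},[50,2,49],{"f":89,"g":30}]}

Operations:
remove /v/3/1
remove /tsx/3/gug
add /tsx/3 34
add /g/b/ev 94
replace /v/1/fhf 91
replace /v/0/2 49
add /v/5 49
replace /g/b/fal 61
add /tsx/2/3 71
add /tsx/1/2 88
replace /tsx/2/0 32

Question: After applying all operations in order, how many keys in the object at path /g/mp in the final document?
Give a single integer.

Answer: 3

Derivation:
After op 1 (remove /v/3/1): {"g":{"b":{"fal":64,"smf":82},"mp":{"iu":98,"upl":71,"vjl":96}},"ihe":{"e":{"clr":45,"dn":51,"sqb":31,"yo":77},"g":{"we":76,"z":87}},"tsx":[{"bbp":1,"g":25,"mr":52},[60,69],[90,12,62,33,42],{"gug":94,"kr":23,"wco":4}],"v":[[73,76,78,92,53],{"a":54,"e":1,"fhf":91,"mj":58},{"awv":7,"j":75,"s":81},[50,49],{"f":89,"g":30}]}
After op 2 (remove /tsx/3/gug): {"g":{"b":{"fal":64,"smf":82},"mp":{"iu":98,"upl":71,"vjl":96}},"ihe":{"e":{"clr":45,"dn":51,"sqb":31,"yo":77},"g":{"we":76,"z":87}},"tsx":[{"bbp":1,"g":25,"mr":52},[60,69],[90,12,62,33,42],{"kr":23,"wco":4}],"v":[[73,76,78,92,53],{"a":54,"e":1,"fhf":91,"mj":58},{"awv":7,"j":75,"s":81},[50,49],{"f":89,"g":30}]}
After op 3 (add /tsx/3 34): {"g":{"b":{"fal":64,"smf":82},"mp":{"iu":98,"upl":71,"vjl":96}},"ihe":{"e":{"clr":45,"dn":51,"sqb":31,"yo":77},"g":{"we":76,"z":87}},"tsx":[{"bbp":1,"g":25,"mr":52},[60,69],[90,12,62,33,42],34,{"kr":23,"wco":4}],"v":[[73,76,78,92,53],{"a":54,"e":1,"fhf":91,"mj":58},{"awv":7,"j":75,"s":81},[50,49],{"f":89,"g":30}]}
After op 4 (add /g/b/ev 94): {"g":{"b":{"ev":94,"fal":64,"smf":82},"mp":{"iu":98,"upl":71,"vjl":96}},"ihe":{"e":{"clr":45,"dn":51,"sqb":31,"yo":77},"g":{"we":76,"z":87}},"tsx":[{"bbp":1,"g":25,"mr":52},[60,69],[90,12,62,33,42],34,{"kr":23,"wco":4}],"v":[[73,76,78,92,53],{"a":54,"e":1,"fhf":91,"mj":58},{"awv":7,"j":75,"s":81},[50,49],{"f":89,"g":30}]}
After op 5 (replace /v/1/fhf 91): {"g":{"b":{"ev":94,"fal":64,"smf":82},"mp":{"iu":98,"upl":71,"vjl":96}},"ihe":{"e":{"clr":45,"dn":51,"sqb":31,"yo":77},"g":{"we":76,"z":87}},"tsx":[{"bbp":1,"g":25,"mr":52},[60,69],[90,12,62,33,42],34,{"kr":23,"wco":4}],"v":[[73,76,78,92,53],{"a":54,"e":1,"fhf":91,"mj":58},{"awv":7,"j":75,"s":81},[50,49],{"f":89,"g":30}]}
After op 6 (replace /v/0/2 49): {"g":{"b":{"ev":94,"fal":64,"smf":82},"mp":{"iu":98,"upl":71,"vjl":96}},"ihe":{"e":{"clr":45,"dn":51,"sqb":31,"yo":77},"g":{"we":76,"z":87}},"tsx":[{"bbp":1,"g":25,"mr":52},[60,69],[90,12,62,33,42],34,{"kr":23,"wco":4}],"v":[[73,76,49,92,53],{"a":54,"e":1,"fhf":91,"mj":58},{"awv":7,"j":75,"s":81},[50,49],{"f":89,"g":30}]}
After op 7 (add /v/5 49): {"g":{"b":{"ev":94,"fal":64,"smf":82},"mp":{"iu":98,"upl":71,"vjl":96}},"ihe":{"e":{"clr":45,"dn":51,"sqb":31,"yo":77},"g":{"we":76,"z":87}},"tsx":[{"bbp":1,"g":25,"mr":52},[60,69],[90,12,62,33,42],34,{"kr":23,"wco":4}],"v":[[73,76,49,92,53],{"a":54,"e":1,"fhf":91,"mj":58},{"awv":7,"j":75,"s":81},[50,49],{"f":89,"g":30},49]}
After op 8 (replace /g/b/fal 61): {"g":{"b":{"ev":94,"fal":61,"smf":82},"mp":{"iu":98,"upl":71,"vjl":96}},"ihe":{"e":{"clr":45,"dn":51,"sqb":31,"yo":77},"g":{"we":76,"z":87}},"tsx":[{"bbp":1,"g":25,"mr":52},[60,69],[90,12,62,33,42],34,{"kr":23,"wco":4}],"v":[[73,76,49,92,53],{"a":54,"e":1,"fhf":91,"mj":58},{"awv":7,"j":75,"s":81},[50,49],{"f":89,"g":30},49]}
After op 9 (add /tsx/2/3 71): {"g":{"b":{"ev":94,"fal":61,"smf":82},"mp":{"iu":98,"upl":71,"vjl":96}},"ihe":{"e":{"clr":45,"dn":51,"sqb":31,"yo":77},"g":{"we":76,"z":87}},"tsx":[{"bbp":1,"g":25,"mr":52},[60,69],[90,12,62,71,33,42],34,{"kr":23,"wco":4}],"v":[[73,76,49,92,53],{"a":54,"e":1,"fhf":91,"mj":58},{"awv":7,"j":75,"s":81},[50,49],{"f":89,"g":30},49]}
After op 10 (add /tsx/1/2 88): {"g":{"b":{"ev":94,"fal":61,"smf":82},"mp":{"iu":98,"upl":71,"vjl":96}},"ihe":{"e":{"clr":45,"dn":51,"sqb":31,"yo":77},"g":{"we":76,"z":87}},"tsx":[{"bbp":1,"g":25,"mr":52},[60,69,88],[90,12,62,71,33,42],34,{"kr":23,"wco":4}],"v":[[73,76,49,92,53],{"a":54,"e":1,"fhf":91,"mj":58},{"awv":7,"j":75,"s":81},[50,49],{"f":89,"g":30},49]}
After op 11 (replace /tsx/2/0 32): {"g":{"b":{"ev":94,"fal":61,"smf":82},"mp":{"iu":98,"upl":71,"vjl":96}},"ihe":{"e":{"clr":45,"dn":51,"sqb":31,"yo":77},"g":{"we":76,"z":87}},"tsx":[{"bbp":1,"g":25,"mr":52},[60,69,88],[32,12,62,71,33,42],34,{"kr":23,"wco":4}],"v":[[73,76,49,92,53],{"a":54,"e":1,"fhf":91,"mj":58},{"awv":7,"j":75,"s":81},[50,49],{"f":89,"g":30},49]}
Size at path /g/mp: 3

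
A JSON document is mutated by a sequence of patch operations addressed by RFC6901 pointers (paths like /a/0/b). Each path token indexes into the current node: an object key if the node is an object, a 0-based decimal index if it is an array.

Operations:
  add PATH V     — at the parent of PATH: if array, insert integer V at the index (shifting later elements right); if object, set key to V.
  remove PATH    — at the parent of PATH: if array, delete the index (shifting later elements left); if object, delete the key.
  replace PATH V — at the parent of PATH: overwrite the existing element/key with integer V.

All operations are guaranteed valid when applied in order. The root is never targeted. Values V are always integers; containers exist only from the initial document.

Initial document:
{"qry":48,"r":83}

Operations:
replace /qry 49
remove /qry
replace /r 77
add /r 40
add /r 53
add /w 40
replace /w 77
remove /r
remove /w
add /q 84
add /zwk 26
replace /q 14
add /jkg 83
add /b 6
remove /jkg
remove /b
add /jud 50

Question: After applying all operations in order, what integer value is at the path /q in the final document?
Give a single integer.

After op 1 (replace /qry 49): {"qry":49,"r":83}
After op 2 (remove /qry): {"r":83}
After op 3 (replace /r 77): {"r":77}
After op 4 (add /r 40): {"r":40}
After op 5 (add /r 53): {"r":53}
After op 6 (add /w 40): {"r":53,"w":40}
After op 7 (replace /w 77): {"r":53,"w":77}
After op 8 (remove /r): {"w":77}
After op 9 (remove /w): {}
After op 10 (add /q 84): {"q":84}
After op 11 (add /zwk 26): {"q":84,"zwk":26}
After op 12 (replace /q 14): {"q":14,"zwk":26}
After op 13 (add /jkg 83): {"jkg":83,"q":14,"zwk":26}
After op 14 (add /b 6): {"b":6,"jkg":83,"q":14,"zwk":26}
After op 15 (remove /jkg): {"b":6,"q":14,"zwk":26}
After op 16 (remove /b): {"q":14,"zwk":26}
After op 17 (add /jud 50): {"jud":50,"q":14,"zwk":26}
Value at /q: 14

Answer: 14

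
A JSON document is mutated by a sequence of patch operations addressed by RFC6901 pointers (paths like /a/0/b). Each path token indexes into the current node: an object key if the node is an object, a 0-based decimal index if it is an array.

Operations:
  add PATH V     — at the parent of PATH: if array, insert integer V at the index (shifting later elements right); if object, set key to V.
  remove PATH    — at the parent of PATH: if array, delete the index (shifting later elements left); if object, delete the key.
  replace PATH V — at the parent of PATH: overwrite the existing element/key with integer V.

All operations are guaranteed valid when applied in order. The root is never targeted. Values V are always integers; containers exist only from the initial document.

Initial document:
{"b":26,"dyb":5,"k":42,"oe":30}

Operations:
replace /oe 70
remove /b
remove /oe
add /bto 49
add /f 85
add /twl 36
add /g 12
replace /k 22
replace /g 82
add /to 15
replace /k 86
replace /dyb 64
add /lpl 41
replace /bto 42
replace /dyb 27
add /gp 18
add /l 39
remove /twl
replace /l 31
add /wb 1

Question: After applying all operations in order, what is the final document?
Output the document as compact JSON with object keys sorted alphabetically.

After op 1 (replace /oe 70): {"b":26,"dyb":5,"k":42,"oe":70}
After op 2 (remove /b): {"dyb":5,"k":42,"oe":70}
After op 3 (remove /oe): {"dyb":5,"k":42}
After op 4 (add /bto 49): {"bto":49,"dyb":5,"k":42}
After op 5 (add /f 85): {"bto":49,"dyb":5,"f":85,"k":42}
After op 6 (add /twl 36): {"bto":49,"dyb":5,"f":85,"k":42,"twl":36}
After op 7 (add /g 12): {"bto":49,"dyb":5,"f":85,"g":12,"k":42,"twl":36}
After op 8 (replace /k 22): {"bto":49,"dyb":5,"f":85,"g":12,"k":22,"twl":36}
After op 9 (replace /g 82): {"bto":49,"dyb":5,"f":85,"g":82,"k":22,"twl":36}
After op 10 (add /to 15): {"bto":49,"dyb":5,"f":85,"g":82,"k":22,"to":15,"twl":36}
After op 11 (replace /k 86): {"bto":49,"dyb":5,"f":85,"g":82,"k":86,"to":15,"twl":36}
After op 12 (replace /dyb 64): {"bto":49,"dyb":64,"f":85,"g":82,"k":86,"to":15,"twl":36}
After op 13 (add /lpl 41): {"bto":49,"dyb":64,"f":85,"g":82,"k":86,"lpl":41,"to":15,"twl":36}
After op 14 (replace /bto 42): {"bto":42,"dyb":64,"f":85,"g":82,"k":86,"lpl":41,"to":15,"twl":36}
After op 15 (replace /dyb 27): {"bto":42,"dyb":27,"f":85,"g":82,"k":86,"lpl":41,"to":15,"twl":36}
After op 16 (add /gp 18): {"bto":42,"dyb":27,"f":85,"g":82,"gp":18,"k":86,"lpl":41,"to":15,"twl":36}
After op 17 (add /l 39): {"bto":42,"dyb":27,"f":85,"g":82,"gp":18,"k":86,"l":39,"lpl":41,"to":15,"twl":36}
After op 18 (remove /twl): {"bto":42,"dyb":27,"f":85,"g":82,"gp":18,"k":86,"l":39,"lpl":41,"to":15}
After op 19 (replace /l 31): {"bto":42,"dyb":27,"f":85,"g":82,"gp":18,"k":86,"l":31,"lpl":41,"to":15}
After op 20 (add /wb 1): {"bto":42,"dyb":27,"f":85,"g":82,"gp":18,"k":86,"l":31,"lpl":41,"to":15,"wb":1}

Answer: {"bto":42,"dyb":27,"f":85,"g":82,"gp":18,"k":86,"l":31,"lpl":41,"to":15,"wb":1}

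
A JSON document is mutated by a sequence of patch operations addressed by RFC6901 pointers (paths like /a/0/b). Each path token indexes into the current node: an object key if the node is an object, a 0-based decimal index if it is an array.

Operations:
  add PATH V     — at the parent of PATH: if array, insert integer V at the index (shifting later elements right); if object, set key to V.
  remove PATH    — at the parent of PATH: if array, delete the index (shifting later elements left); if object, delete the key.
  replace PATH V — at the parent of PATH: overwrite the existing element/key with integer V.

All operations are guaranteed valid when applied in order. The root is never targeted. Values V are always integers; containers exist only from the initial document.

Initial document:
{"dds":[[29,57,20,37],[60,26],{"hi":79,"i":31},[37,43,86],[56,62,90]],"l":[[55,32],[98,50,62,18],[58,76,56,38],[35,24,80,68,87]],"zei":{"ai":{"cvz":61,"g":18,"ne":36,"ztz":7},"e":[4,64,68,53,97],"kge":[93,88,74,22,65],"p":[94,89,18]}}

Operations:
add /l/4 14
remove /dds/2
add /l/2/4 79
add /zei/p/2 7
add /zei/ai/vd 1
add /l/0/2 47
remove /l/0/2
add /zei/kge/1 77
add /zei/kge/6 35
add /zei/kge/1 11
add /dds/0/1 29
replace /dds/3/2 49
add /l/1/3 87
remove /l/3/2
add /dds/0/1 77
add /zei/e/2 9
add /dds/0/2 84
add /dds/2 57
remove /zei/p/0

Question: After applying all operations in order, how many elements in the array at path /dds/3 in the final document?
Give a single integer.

After op 1 (add /l/4 14): {"dds":[[29,57,20,37],[60,26],{"hi":79,"i":31},[37,43,86],[56,62,90]],"l":[[55,32],[98,50,62,18],[58,76,56,38],[35,24,80,68,87],14],"zei":{"ai":{"cvz":61,"g":18,"ne":36,"ztz":7},"e":[4,64,68,53,97],"kge":[93,88,74,22,65],"p":[94,89,18]}}
After op 2 (remove /dds/2): {"dds":[[29,57,20,37],[60,26],[37,43,86],[56,62,90]],"l":[[55,32],[98,50,62,18],[58,76,56,38],[35,24,80,68,87],14],"zei":{"ai":{"cvz":61,"g":18,"ne":36,"ztz":7},"e":[4,64,68,53,97],"kge":[93,88,74,22,65],"p":[94,89,18]}}
After op 3 (add /l/2/4 79): {"dds":[[29,57,20,37],[60,26],[37,43,86],[56,62,90]],"l":[[55,32],[98,50,62,18],[58,76,56,38,79],[35,24,80,68,87],14],"zei":{"ai":{"cvz":61,"g":18,"ne":36,"ztz":7},"e":[4,64,68,53,97],"kge":[93,88,74,22,65],"p":[94,89,18]}}
After op 4 (add /zei/p/2 7): {"dds":[[29,57,20,37],[60,26],[37,43,86],[56,62,90]],"l":[[55,32],[98,50,62,18],[58,76,56,38,79],[35,24,80,68,87],14],"zei":{"ai":{"cvz":61,"g":18,"ne":36,"ztz":7},"e":[4,64,68,53,97],"kge":[93,88,74,22,65],"p":[94,89,7,18]}}
After op 5 (add /zei/ai/vd 1): {"dds":[[29,57,20,37],[60,26],[37,43,86],[56,62,90]],"l":[[55,32],[98,50,62,18],[58,76,56,38,79],[35,24,80,68,87],14],"zei":{"ai":{"cvz":61,"g":18,"ne":36,"vd":1,"ztz":7},"e":[4,64,68,53,97],"kge":[93,88,74,22,65],"p":[94,89,7,18]}}
After op 6 (add /l/0/2 47): {"dds":[[29,57,20,37],[60,26],[37,43,86],[56,62,90]],"l":[[55,32,47],[98,50,62,18],[58,76,56,38,79],[35,24,80,68,87],14],"zei":{"ai":{"cvz":61,"g":18,"ne":36,"vd":1,"ztz":7},"e":[4,64,68,53,97],"kge":[93,88,74,22,65],"p":[94,89,7,18]}}
After op 7 (remove /l/0/2): {"dds":[[29,57,20,37],[60,26],[37,43,86],[56,62,90]],"l":[[55,32],[98,50,62,18],[58,76,56,38,79],[35,24,80,68,87],14],"zei":{"ai":{"cvz":61,"g":18,"ne":36,"vd":1,"ztz":7},"e":[4,64,68,53,97],"kge":[93,88,74,22,65],"p":[94,89,7,18]}}
After op 8 (add /zei/kge/1 77): {"dds":[[29,57,20,37],[60,26],[37,43,86],[56,62,90]],"l":[[55,32],[98,50,62,18],[58,76,56,38,79],[35,24,80,68,87],14],"zei":{"ai":{"cvz":61,"g":18,"ne":36,"vd":1,"ztz":7},"e":[4,64,68,53,97],"kge":[93,77,88,74,22,65],"p":[94,89,7,18]}}
After op 9 (add /zei/kge/6 35): {"dds":[[29,57,20,37],[60,26],[37,43,86],[56,62,90]],"l":[[55,32],[98,50,62,18],[58,76,56,38,79],[35,24,80,68,87],14],"zei":{"ai":{"cvz":61,"g":18,"ne":36,"vd":1,"ztz":7},"e":[4,64,68,53,97],"kge":[93,77,88,74,22,65,35],"p":[94,89,7,18]}}
After op 10 (add /zei/kge/1 11): {"dds":[[29,57,20,37],[60,26],[37,43,86],[56,62,90]],"l":[[55,32],[98,50,62,18],[58,76,56,38,79],[35,24,80,68,87],14],"zei":{"ai":{"cvz":61,"g":18,"ne":36,"vd":1,"ztz":7},"e":[4,64,68,53,97],"kge":[93,11,77,88,74,22,65,35],"p":[94,89,7,18]}}
After op 11 (add /dds/0/1 29): {"dds":[[29,29,57,20,37],[60,26],[37,43,86],[56,62,90]],"l":[[55,32],[98,50,62,18],[58,76,56,38,79],[35,24,80,68,87],14],"zei":{"ai":{"cvz":61,"g":18,"ne":36,"vd":1,"ztz":7},"e":[4,64,68,53,97],"kge":[93,11,77,88,74,22,65,35],"p":[94,89,7,18]}}
After op 12 (replace /dds/3/2 49): {"dds":[[29,29,57,20,37],[60,26],[37,43,86],[56,62,49]],"l":[[55,32],[98,50,62,18],[58,76,56,38,79],[35,24,80,68,87],14],"zei":{"ai":{"cvz":61,"g":18,"ne":36,"vd":1,"ztz":7},"e":[4,64,68,53,97],"kge":[93,11,77,88,74,22,65,35],"p":[94,89,7,18]}}
After op 13 (add /l/1/3 87): {"dds":[[29,29,57,20,37],[60,26],[37,43,86],[56,62,49]],"l":[[55,32],[98,50,62,87,18],[58,76,56,38,79],[35,24,80,68,87],14],"zei":{"ai":{"cvz":61,"g":18,"ne":36,"vd":1,"ztz":7},"e":[4,64,68,53,97],"kge":[93,11,77,88,74,22,65,35],"p":[94,89,7,18]}}
After op 14 (remove /l/3/2): {"dds":[[29,29,57,20,37],[60,26],[37,43,86],[56,62,49]],"l":[[55,32],[98,50,62,87,18],[58,76,56,38,79],[35,24,68,87],14],"zei":{"ai":{"cvz":61,"g":18,"ne":36,"vd":1,"ztz":7},"e":[4,64,68,53,97],"kge":[93,11,77,88,74,22,65,35],"p":[94,89,7,18]}}
After op 15 (add /dds/0/1 77): {"dds":[[29,77,29,57,20,37],[60,26],[37,43,86],[56,62,49]],"l":[[55,32],[98,50,62,87,18],[58,76,56,38,79],[35,24,68,87],14],"zei":{"ai":{"cvz":61,"g":18,"ne":36,"vd":1,"ztz":7},"e":[4,64,68,53,97],"kge":[93,11,77,88,74,22,65,35],"p":[94,89,7,18]}}
After op 16 (add /zei/e/2 9): {"dds":[[29,77,29,57,20,37],[60,26],[37,43,86],[56,62,49]],"l":[[55,32],[98,50,62,87,18],[58,76,56,38,79],[35,24,68,87],14],"zei":{"ai":{"cvz":61,"g":18,"ne":36,"vd":1,"ztz":7},"e":[4,64,9,68,53,97],"kge":[93,11,77,88,74,22,65,35],"p":[94,89,7,18]}}
After op 17 (add /dds/0/2 84): {"dds":[[29,77,84,29,57,20,37],[60,26],[37,43,86],[56,62,49]],"l":[[55,32],[98,50,62,87,18],[58,76,56,38,79],[35,24,68,87],14],"zei":{"ai":{"cvz":61,"g":18,"ne":36,"vd":1,"ztz":7},"e":[4,64,9,68,53,97],"kge":[93,11,77,88,74,22,65,35],"p":[94,89,7,18]}}
After op 18 (add /dds/2 57): {"dds":[[29,77,84,29,57,20,37],[60,26],57,[37,43,86],[56,62,49]],"l":[[55,32],[98,50,62,87,18],[58,76,56,38,79],[35,24,68,87],14],"zei":{"ai":{"cvz":61,"g":18,"ne":36,"vd":1,"ztz":7},"e":[4,64,9,68,53,97],"kge":[93,11,77,88,74,22,65,35],"p":[94,89,7,18]}}
After op 19 (remove /zei/p/0): {"dds":[[29,77,84,29,57,20,37],[60,26],57,[37,43,86],[56,62,49]],"l":[[55,32],[98,50,62,87,18],[58,76,56,38,79],[35,24,68,87],14],"zei":{"ai":{"cvz":61,"g":18,"ne":36,"vd":1,"ztz":7},"e":[4,64,9,68,53,97],"kge":[93,11,77,88,74,22,65,35],"p":[89,7,18]}}
Size at path /dds/3: 3

Answer: 3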